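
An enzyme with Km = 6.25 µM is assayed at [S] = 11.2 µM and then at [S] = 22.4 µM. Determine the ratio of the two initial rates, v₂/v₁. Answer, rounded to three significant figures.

Since Vmax cancels, v₂/v₁ = [S]₂(Km+[S]₁) / [S]₁(Km+[S]₂).
= 22.4×(6.25+11.2) / (11.2×(6.25+22.4)) = 390.9/320.9 = 1.22.

1.22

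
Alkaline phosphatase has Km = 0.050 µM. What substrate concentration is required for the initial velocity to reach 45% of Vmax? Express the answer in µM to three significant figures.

v/Vmax = [S]/(Km+[S]) = 0.45, so [S] = Km·0.45/(1 − 0.45) = 0.050 × 0.8182.
[S] = 0.0409 µM.

0.0409 µM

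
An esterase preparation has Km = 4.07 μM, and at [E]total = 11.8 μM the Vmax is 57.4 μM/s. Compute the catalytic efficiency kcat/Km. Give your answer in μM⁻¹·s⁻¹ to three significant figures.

1.20 μM⁻¹·s⁻¹

kcat = Vmax/[E]total = 57.4/11.8 = 4.86 s⁻¹.
kcat/Km = 4.86/4.07 = 1.20 μM⁻¹·s⁻¹.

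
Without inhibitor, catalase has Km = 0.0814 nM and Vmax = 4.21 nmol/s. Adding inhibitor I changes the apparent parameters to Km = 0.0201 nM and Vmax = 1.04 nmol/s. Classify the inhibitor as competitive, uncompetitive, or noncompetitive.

uncompetitive

Both Km and Vmax decrease by the same factor (~4.04-fold) — characteristic of uncompetitive inhibition.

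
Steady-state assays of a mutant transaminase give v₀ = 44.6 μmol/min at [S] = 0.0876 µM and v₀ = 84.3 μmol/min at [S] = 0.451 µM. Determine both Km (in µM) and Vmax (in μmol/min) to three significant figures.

Km = 0.123 µM; Vmax = 107 μmol/min

From v = Vmax[S]/(Km+[S]), each point gives Vmax = v(Km+[S])/[S].
Equating: 44.6(Km+0.0876)/0.0876 = 84.3(Km+0.451)/0.451.
509.1·Km + 44.6 = 186.9·Km + 84.3, so (509.1 − 186.9)·Km = 84.3 − 44.6.
Km = 39.70/322.2 = 0.123 µM; then Vmax = 44.6(0.123+0.0876)/0.0876 = 107 μmol/min.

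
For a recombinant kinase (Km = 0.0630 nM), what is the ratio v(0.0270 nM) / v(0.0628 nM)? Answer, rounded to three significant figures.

0.601

Since Vmax cancels, v₂/v₁ = [S]₂(Km+[S]₁) / [S]₁(Km+[S]₂).
= 0.0270×(0.0630+0.0628) / (0.0628×(0.0630+0.0270)) = 0.003397/0.005652 = 0.601.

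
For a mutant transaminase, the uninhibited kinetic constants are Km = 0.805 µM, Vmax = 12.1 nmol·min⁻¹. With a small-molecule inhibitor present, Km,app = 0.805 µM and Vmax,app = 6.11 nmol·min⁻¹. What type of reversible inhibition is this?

Vmax decreases (12.1 → 6.11 nmol·min⁻¹) while Km is unchanged — pure noncompetitive inhibition.

noncompetitive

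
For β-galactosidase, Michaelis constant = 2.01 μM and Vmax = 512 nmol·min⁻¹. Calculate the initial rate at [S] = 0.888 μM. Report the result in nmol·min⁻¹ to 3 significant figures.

157 nmol·min⁻¹

[S]/(Km+[S]) = 0.888/2.898 = 0.3064, the fractional saturation.
v = 0.3064 × Vmax = 0.3064 × 512 = 157 nmol·min⁻¹.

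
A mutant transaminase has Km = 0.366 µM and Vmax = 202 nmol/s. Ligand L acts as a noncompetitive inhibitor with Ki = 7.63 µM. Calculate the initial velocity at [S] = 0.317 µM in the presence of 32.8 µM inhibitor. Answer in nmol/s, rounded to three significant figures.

α = 1 + [I]/Ki = 1 + 32.8/7.63 = 5.299.
For a noncompetitive inhibitor, Vmax is reduced to Vmax/α while Km is unchanged: Km,app = 0.366 µM, Vmax,app = 38.1 nmol/s.
v = Vmax,app·[S]/(Km,app + [S]) = 38.1 × 0.317/(0.366 + 0.317) = 17.7 nmol/s.

17.7 nmol/s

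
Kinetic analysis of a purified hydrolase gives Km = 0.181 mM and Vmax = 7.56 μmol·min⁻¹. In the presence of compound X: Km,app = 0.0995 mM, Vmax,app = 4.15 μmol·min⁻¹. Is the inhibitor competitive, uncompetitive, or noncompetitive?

uncompetitive

Both Km and Vmax decrease by the same factor (~1.82-fold) — characteristic of uncompetitive inhibition.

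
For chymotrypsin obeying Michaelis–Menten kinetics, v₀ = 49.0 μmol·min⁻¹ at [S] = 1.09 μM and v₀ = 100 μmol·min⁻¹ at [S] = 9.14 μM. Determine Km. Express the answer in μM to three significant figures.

From v = Vmax[S]/(Km+[S]), each point gives Vmax = v(Km+[S])/[S].
Equating: 49.0(Km+1.09)/1.09 = 100(Km+9.14)/9.14.
44.95·Km + 49.0 = 10.94·Km + 100, so (44.95 − 10.94)·Km = 100 − 49.0.
Km = 51.00/34.01 = 1.50 μM; then Vmax = 49.0(1.50+1.09)/1.09 = 116 μmol·min⁻¹.

1.50 μM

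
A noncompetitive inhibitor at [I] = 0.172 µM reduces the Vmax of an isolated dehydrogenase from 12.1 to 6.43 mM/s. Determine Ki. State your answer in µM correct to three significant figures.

Noncompetitive: Vmax,app = Vmax/α with α = 1 + [I]/Ki.
α = Vmax/Vmax,app = 12.1/6.43 = 1.882.
Ki = [I]/(α − 1) = 0.172/0.8818 = 0.195 µM.

0.195 µM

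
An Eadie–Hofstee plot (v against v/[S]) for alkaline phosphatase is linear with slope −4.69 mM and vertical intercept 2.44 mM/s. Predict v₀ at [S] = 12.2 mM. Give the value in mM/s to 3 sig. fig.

In the Eadie–Hofstee form v = Vmax − Km·(v/[S]), the slope is −Km and the intercept is Vmax, so Km = 4.69 mM and Vmax = 2.44 mM/s.
v = 2.44 × 12.2/(4.69 + 12.2) = 1.76 mM/s.

1.76 mM/s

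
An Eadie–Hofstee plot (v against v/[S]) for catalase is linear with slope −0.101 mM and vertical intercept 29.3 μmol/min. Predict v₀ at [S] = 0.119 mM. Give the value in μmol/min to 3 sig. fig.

15.8 μmol/min

In the Eadie–Hofstee form v = Vmax − Km·(v/[S]), the slope is −Km and the intercept is Vmax, so Km = 0.101 mM and Vmax = 29.3 μmol/min.
v = 29.3 × 0.119/(0.101 + 0.119) = 15.8 μmol/min.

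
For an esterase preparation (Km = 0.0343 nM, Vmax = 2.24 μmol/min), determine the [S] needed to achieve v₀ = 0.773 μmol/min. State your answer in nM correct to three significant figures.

0.0181 nM

Rearranging v = Vmax[S]/(Km+[S]) gives [S] = Km·v/(Vmax − v).
[S] = 0.0343 × 0.773 / (2.24 − 0.773) = 0.02651/1.467 = 0.0181 nM.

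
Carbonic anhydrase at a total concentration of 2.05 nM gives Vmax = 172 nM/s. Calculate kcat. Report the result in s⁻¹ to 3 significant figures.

83.9 s⁻¹

kcat = Vmax/[E]total = 172 nM/s / 2.05 nM = 83.9 s⁻¹.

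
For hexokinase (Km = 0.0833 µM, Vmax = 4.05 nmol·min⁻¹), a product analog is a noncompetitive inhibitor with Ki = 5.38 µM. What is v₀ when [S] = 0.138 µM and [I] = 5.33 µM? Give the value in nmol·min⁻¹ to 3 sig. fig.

1.27 nmol·min⁻¹

α = 1 + [I]/Ki = 1 + 5.33/5.38 = 1.991.
For a noncompetitive inhibitor, Vmax is reduced to Vmax/α while Km is unchanged: Km,app = 0.0833 µM, Vmax,app = 2.03 nmol·min⁻¹.
v = Vmax,app·[S]/(Km,app + [S]) = 2.03 × 0.138/(0.0833 + 0.138) = 1.27 nmol·min⁻¹.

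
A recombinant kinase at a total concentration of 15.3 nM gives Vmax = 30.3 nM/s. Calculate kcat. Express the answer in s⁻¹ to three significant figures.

1.98 s⁻¹

kcat = Vmax/[E]total = 30.3 nM/s / 15.3 nM = 1.98 s⁻¹.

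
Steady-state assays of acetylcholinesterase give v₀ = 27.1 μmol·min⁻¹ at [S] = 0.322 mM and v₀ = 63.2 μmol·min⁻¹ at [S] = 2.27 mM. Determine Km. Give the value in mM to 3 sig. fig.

In reciprocal form, 1/v = (Km/Vmax)·(1/[S]) + 1/Vmax. The two points give (1/[S], 1/v) = (3.106, 0.03690) and (0.4405, 0.01582).
Slope = (0.03690 − 0.01582)/(3.106 − 0.4405) = 0.007909; intercept = 0.03690 − 0.007909×3.106 = 0.01234.
Vmax = 1/intercept = 81.0 μmol·min⁻¹; Km = slope × Vmax = 0.007909 × 81.0 = 0.641 mM.

0.641 mM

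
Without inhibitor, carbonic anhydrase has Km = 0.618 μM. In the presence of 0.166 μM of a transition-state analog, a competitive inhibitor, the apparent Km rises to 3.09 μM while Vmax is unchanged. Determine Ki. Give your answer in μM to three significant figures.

Competitive: Km,app = α·Km with α = 1 + [I]/Ki.
α = Km,app/Km = 3.09/0.618 = 5.000.
Since α = 1 + [I]/Ki, [I]/Ki = 5.000 − 1 = 4.000 and Ki = 0.166/4.000 = 0.0415 μM.

0.0415 μM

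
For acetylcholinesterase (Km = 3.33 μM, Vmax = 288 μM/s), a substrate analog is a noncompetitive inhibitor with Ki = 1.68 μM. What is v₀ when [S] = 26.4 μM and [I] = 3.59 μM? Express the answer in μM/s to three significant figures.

81.5 μM/s

With α = 1 + [I]/Ki = 1 + 3.59/1.68 = 3.137, the noncompetitive rate law is v = (Vmax/α)·[S] / (Km + [S]).
v = (288/3.137)×26.4 / (3.33 + 26.4) = 2424/29.73 = 81.5 μM/s.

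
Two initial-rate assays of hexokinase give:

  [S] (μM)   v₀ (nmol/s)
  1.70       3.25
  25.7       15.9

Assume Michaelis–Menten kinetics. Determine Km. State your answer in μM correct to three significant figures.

From v = Vmax[S]/(Km+[S]), each point gives Vmax = v(Km+[S])/[S].
Equating: 3.25(Km+1.70)/1.70 = 15.9(Km+25.7)/25.7.
1.912·Km + 3.25 = 0.6187·Km + 15.9, so (1.912 − 0.6187)·Km = 15.9 − 3.25.
Km = 12.65/1.293 = 9.78 μM; then Vmax = 3.25(9.78+1.70)/1.70 = 22.0 nmol/s.

9.78 μM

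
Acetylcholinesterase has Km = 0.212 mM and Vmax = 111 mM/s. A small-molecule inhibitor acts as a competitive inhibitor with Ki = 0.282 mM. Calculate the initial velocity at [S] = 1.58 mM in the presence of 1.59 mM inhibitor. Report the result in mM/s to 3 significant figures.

58.7 mM/s

With α = 1 + [I]/Ki = 1 + 1.59/0.282 = 6.638, the competitive rate law is v = Vmax[S] / (αKm + [S]).
v = 111×1.58 / (6.638×0.212 + 1.58) = 175.4/2.987 = 58.7 mM/s.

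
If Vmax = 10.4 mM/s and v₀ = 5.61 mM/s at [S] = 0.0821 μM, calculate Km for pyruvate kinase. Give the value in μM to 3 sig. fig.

0.0701 μM

From v = Vmax[S]/(Km+[S]), Km = [S](Vmax − v)/v.
Km = 0.0821 × (10.4 − 5.61) / 5.61 = 0.3933/5.61 = 0.0701 μM.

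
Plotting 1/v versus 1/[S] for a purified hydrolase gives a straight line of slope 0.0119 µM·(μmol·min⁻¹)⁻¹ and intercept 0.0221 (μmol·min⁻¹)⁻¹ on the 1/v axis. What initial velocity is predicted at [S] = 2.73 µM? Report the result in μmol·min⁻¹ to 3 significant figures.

The y-intercept is 1/Vmax, so Vmax = 1/0.0221 = 45.2 μmol·min⁻¹.
The slope is Km/Vmax, so Km = 0.0119 × 45.2 = 0.538 µM.
Then v = 45.2 × 2.73/(0.538 + 2.73) = 37.8 μmol·min⁻¹.

37.8 μmol·min⁻¹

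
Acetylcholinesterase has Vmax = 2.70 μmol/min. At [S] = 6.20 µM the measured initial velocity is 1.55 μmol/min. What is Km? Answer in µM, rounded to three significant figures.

v/Vmax = 1.55/2.70 = 0.5741 = [S]/(Km+[S]).
So Km + [S] = [S]/0.5741 = 10.80 µM, giving Km = 10.80 − 6.20 = 4.60 µM.

4.60 µM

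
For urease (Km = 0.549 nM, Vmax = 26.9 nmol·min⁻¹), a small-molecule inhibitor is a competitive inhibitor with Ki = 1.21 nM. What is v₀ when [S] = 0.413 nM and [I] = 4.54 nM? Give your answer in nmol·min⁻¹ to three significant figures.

3.68 nmol·min⁻¹

With α = 1 + [I]/Ki = 1 + 4.54/1.21 = 4.752, the competitive rate law is v = Vmax[S] / (αKm + [S]).
v = 26.9×0.413 / (4.752×0.549 + 0.413) = 11.11/3.022 = 3.68 nmol·min⁻¹.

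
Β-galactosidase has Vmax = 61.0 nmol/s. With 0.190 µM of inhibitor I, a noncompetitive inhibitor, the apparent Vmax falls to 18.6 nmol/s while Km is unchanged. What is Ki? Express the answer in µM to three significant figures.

Noncompetitive: Vmax,app = Vmax/α with α = 1 + [I]/Ki.
α = Vmax/Vmax,app = 61.0/18.6 = 3.280.
Since α = 1 + [I]/Ki, [I]/Ki = 3.280 − 1 = 2.280 and Ki = 0.190/2.280 = 0.0833 µM.

0.0833 µM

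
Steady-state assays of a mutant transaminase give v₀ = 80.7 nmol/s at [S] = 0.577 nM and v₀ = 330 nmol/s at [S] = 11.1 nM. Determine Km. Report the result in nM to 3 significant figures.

2.26 nM

From v = Vmax[S]/(Km+[S]), each point gives Vmax = v(Km+[S])/[S].
Equating: 80.7(Km+0.577)/0.577 = 330(Km+11.1)/11.1.
139.9·Km + 80.7 = 29.73·Km + 330, so (139.9 − 29.73)·Km = 330 − 80.7.
Km = 249.3/110.1 = 2.26 nM; then Vmax = 80.7(2.26+0.577)/0.577 = 397 nmol/s.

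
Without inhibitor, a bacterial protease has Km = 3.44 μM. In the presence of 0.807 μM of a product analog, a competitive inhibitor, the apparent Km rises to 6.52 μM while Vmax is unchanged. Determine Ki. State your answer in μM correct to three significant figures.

Competitive: Km,app = α·Km with α = 1 + [I]/Ki.
α = Km,app/Km = 6.52/3.44 = 1.895.
Ki = [I]/(α − 1) = 0.807/0.8953 = 0.901 μM.

0.901 μM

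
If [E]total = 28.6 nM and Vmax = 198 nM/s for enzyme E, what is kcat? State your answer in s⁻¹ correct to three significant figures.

6.92 s⁻¹

kcat = Vmax/[E]total = 198 nM/s / 28.6 nM = 6.92 s⁻¹.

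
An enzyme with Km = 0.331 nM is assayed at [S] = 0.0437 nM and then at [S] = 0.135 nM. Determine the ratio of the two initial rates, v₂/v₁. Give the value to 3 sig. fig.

Since Vmax cancels, v₂/v₁ = [S]₂(Km+[S]₁) / [S]₁(Km+[S]₂).
= 0.135×(0.331+0.0437) / (0.0437×(0.331+0.135)) = 0.05058/0.02036 = 2.48.

2.48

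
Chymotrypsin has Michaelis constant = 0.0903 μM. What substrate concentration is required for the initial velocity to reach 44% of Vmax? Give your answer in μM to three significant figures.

0.0710 μM

v/Vmax = [S]/(Km+[S]) = 0.44, so [S] = Km·0.44/(1 − 0.44) = 0.0903 × 0.7857.
[S] = 0.0710 μM.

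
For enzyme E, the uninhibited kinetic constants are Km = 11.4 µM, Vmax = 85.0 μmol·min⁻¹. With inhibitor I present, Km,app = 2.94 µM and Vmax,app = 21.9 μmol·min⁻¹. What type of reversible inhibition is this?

Both Km and Vmax decrease by the same factor (~3.88-fold) — characteristic of uncompetitive inhibition.

uncompetitive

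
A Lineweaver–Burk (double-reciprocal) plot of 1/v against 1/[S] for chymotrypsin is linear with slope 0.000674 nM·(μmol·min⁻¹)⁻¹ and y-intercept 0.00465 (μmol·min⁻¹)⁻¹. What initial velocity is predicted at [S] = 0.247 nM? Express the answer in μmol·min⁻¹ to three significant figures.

136 μmol·min⁻¹

The y-intercept is 1/Vmax, so Vmax = 1/0.00465 = 215 μmol·min⁻¹.
The slope is Km/Vmax, so Km = 0.000674 × 215 = 0.145 nM.
Then v = 215 × 0.247/(0.145 + 0.247) = 136 μmol·min⁻¹.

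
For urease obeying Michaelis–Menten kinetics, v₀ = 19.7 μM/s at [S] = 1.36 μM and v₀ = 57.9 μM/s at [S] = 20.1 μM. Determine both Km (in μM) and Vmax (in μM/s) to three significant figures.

In reciprocal form, 1/v = (Km/Vmax)·(1/[S]) + 1/Vmax. The two points give (1/[S], 1/v) = (0.7353, 0.05076) and (0.04975, 0.01727).
Slope = (0.05076 − 0.01727)/(0.7353 − 0.04975) = 0.04885; intercept = 0.05076 − 0.04885×0.7353 = 0.01484.
Vmax = 1/intercept = 67.4 μM/s; Km = slope × Vmax = 0.04885 × 67.4 = 3.29 μM.

Km = 3.29 μM; Vmax = 67.4 μM/s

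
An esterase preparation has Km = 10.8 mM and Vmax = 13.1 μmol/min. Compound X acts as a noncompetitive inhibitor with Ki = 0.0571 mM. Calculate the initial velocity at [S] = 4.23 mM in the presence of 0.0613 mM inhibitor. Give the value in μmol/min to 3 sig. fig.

With α = 1 + [I]/Ki = 1 + 0.0613/0.0571 = 2.074, the noncompetitive rate law is v = (Vmax/α)·[S] / (Km + [S]).
v = (13.1/2.074)×4.23 / (10.8 + 4.23) = 26.72/15.03 = 1.78 μmol/min.

1.78 μmol/min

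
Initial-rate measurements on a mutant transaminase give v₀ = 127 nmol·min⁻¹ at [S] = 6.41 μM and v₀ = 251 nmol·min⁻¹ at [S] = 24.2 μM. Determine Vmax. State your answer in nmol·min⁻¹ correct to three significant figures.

In reciprocal form, 1/v = (Km/Vmax)·(1/[S]) + 1/Vmax. The two points give (1/[S], 1/v) = (0.1560, 0.007874) and (0.04132, 0.003984).
Slope = (0.007874 − 0.003984)/(0.1560 − 0.04132) = 0.03392; intercept = 0.007874 − 0.03392×0.1560 = 0.002582.
Vmax = 1/intercept = 387 nmol·min⁻¹; Km = slope × Vmax = 0.03392 × 387 = 13.1 μM.

387 nmol·min⁻¹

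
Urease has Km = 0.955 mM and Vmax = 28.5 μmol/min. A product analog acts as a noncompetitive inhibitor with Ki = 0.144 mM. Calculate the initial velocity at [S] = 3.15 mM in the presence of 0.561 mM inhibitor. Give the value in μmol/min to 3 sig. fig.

With α = 1 + [I]/Ki = 1 + 0.561/0.144 = 4.896, the noncompetitive rate law is v = (Vmax/α)·[S] / (Km + [S]).
v = (28.5/4.896)×3.15 / (0.955 + 3.15) = 18.34/4.105 = 4.47 μmol/min.

4.47 μmol/min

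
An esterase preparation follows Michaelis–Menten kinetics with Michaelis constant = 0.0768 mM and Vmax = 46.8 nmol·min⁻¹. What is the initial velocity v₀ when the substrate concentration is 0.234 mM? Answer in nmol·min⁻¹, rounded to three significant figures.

35.2 nmol·min⁻¹

[S]/(Km+[S]) = 0.234/0.3108 = 0.7529, the fractional saturation.
v = 0.7529 × Vmax = 0.7529 × 46.8 = 35.2 nmol·min⁻¹.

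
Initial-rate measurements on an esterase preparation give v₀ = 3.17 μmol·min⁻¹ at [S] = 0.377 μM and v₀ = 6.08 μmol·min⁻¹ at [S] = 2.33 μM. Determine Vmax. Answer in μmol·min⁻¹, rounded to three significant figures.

7.39 μmol·min⁻¹

In reciprocal form, 1/v = (Km/Vmax)·(1/[S]) + 1/Vmax. The two points give (1/[S], 1/v) = (2.653, 0.3155) and (0.4292, 0.1645).
Slope = (0.3155 − 0.1645)/(2.653 − 0.4292) = 0.06791; intercept = 0.3155 − 0.06791×2.653 = 0.1353.
Vmax = 1/intercept = 7.39 μmol·min⁻¹; Km = slope × Vmax = 0.06791 × 7.39 = 0.502 μM.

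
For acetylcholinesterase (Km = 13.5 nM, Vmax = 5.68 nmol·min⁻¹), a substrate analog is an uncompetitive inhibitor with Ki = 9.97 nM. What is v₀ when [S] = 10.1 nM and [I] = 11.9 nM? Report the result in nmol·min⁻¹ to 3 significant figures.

With α = 1 + [I]/Ki = 1 + 11.9/9.97 = 2.194, the uncompetitive rate law is v = (Vmax/α)·[S] / (Km/α + [S]).
v = (5.68/2.194)×10.1 / (13.5/2.194 + 10.1) = 26.15/16.25 = 1.61 nmol·min⁻¹.

1.61 nmol·min⁻¹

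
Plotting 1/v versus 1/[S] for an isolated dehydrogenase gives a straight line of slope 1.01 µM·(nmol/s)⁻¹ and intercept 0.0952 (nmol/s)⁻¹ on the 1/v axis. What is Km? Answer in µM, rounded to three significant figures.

y-intercept = 1/Vmax ⇒ Vmax = 10.5 nmol/s; slope = Km/Vmax ⇒ Km = slope × Vmax.
Km = 1.01 × 10.5 = 10.6 µM.

10.6 µM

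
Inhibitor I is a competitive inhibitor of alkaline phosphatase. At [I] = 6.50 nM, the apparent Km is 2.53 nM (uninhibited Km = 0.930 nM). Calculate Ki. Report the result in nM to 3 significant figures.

Competitive: Km,app = α·Km with α = 1 + [I]/Ki.
α = Km,app/Km = 2.53/0.930 = 2.720.
Ki = [I]/(α − 1) = 6.50/1.720 = 3.78 nM.

3.78 nM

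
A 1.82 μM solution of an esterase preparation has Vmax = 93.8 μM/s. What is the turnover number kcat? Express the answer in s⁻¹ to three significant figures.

51.5 s⁻¹

kcat = Vmax/[E]total = 93.8 μM/s / 1.82 μM = 51.5 s⁻¹.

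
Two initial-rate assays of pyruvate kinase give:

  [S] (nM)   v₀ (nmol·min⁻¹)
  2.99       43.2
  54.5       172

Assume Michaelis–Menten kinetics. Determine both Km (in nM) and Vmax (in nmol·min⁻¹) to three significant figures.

Km = 11.4 nM; Vmax = 208 nmol·min⁻¹

From v = Vmax[S]/(Km+[S]), each point gives Vmax = v(Km+[S])/[S].
Equating: 43.2(Km+2.99)/2.99 = 172(Km+54.5)/54.5.
14.45·Km + 43.2 = 3.156·Km + 172, so (14.45 − 3.156)·Km = 172 − 43.2.
Km = 128.8/11.29 = 11.4 nM; then Vmax = 43.2(11.4+2.99)/2.99 = 208 nmol·min⁻¹.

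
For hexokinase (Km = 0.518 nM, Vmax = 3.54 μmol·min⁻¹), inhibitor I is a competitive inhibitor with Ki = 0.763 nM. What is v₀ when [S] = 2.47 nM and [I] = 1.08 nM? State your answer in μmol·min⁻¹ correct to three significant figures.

With α = 1 + [I]/Ki = 1 + 1.08/0.763 = 2.415, the competitive rate law is v = Vmax[S] / (αKm + [S]).
v = 3.54×2.47 / (2.415×0.518 + 2.47) = 8.744/3.721 = 2.35 μmol·min⁻¹.

2.35 μmol·min⁻¹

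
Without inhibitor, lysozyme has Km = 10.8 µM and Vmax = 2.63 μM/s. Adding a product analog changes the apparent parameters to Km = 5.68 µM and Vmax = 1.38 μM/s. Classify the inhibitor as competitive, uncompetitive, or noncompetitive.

Both Km and Vmax decrease by the same factor (~1.90-fold) — characteristic of uncompetitive inhibition.

uncompetitive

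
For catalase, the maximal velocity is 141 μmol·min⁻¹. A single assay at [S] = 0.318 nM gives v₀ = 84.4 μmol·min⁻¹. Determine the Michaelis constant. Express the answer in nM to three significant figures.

v/Vmax = 84.4/141 = 0.5986 = [S]/(Km+[S]).
So Km + [S] = [S]/0.5986 = 0.5313 nM, giving Km = 0.5313 − 0.318 = 0.213 nM.

0.213 nM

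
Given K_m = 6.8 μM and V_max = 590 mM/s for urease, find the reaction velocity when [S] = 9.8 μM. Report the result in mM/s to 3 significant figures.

348 mM/s

v = Vmax·[S]/(Km + [S]) = 590 × 9.8 / (6.8 + 9.8)
  = 5782 / 16.60 = 348 mM/s.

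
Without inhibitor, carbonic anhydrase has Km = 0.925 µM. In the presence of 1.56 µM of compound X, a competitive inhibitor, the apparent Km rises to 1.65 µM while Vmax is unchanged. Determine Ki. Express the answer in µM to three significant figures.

1.99 µM

Competitive: Km,app = α·Km with α = 1 + [I]/Ki.
α = Km,app/Km = 1.65/0.925 = 1.784.
Since α = 1 + [I]/Ki, [I]/Ki = 1.784 − 1 = 0.7838 and Ki = 1.56/0.7838 = 1.99 µM.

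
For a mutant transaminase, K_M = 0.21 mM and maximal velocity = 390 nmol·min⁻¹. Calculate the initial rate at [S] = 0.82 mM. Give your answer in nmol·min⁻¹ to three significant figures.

[S]/(Km+[S]) = 0.82/1.030 = 0.7961, the fractional saturation.
v = 0.7961 × Vmax = 0.7961 × 390 = 310 nmol·min⁻¹.

310 nmol·min⁻¹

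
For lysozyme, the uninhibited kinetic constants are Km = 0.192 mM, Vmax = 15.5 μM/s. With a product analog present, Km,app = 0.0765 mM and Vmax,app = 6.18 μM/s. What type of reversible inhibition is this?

uncompetitive

Both Km and Vmax decrease by the same factor (~2.51-fold) — characteristic of uncompetitive inhibition.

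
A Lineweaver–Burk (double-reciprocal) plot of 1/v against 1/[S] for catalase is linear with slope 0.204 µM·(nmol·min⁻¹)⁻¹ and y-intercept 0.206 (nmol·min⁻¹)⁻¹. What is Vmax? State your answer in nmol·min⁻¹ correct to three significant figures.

The y-intercept of a Lineweaver–Burk plot equals 1/Vmax, so Vmax = 1/0.206 = 4.85 nmol·min⁻¹.

4.85 nmol·min⁻¹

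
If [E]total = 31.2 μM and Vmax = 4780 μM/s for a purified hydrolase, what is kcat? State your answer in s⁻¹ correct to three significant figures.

153 s⁻¹

kcat = Vmax/[E]total = 4780 μM/s / 31.2 μM = 153 s⁻¹.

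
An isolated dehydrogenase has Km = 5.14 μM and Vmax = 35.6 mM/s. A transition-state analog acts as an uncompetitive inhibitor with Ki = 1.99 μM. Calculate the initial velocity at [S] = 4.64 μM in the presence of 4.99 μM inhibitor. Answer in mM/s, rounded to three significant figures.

With α = 1 + [I]/Ki = 1 + 4.99/1.99 = 3.508, the uncompetitive rate law is v = (Vmax/α)·[S] / (Km/α + [S]).
v = (35.6/3.508)×4.64 / (5.14/3.508 + 4.64) = 47.09/6.105 = 7.71 mM/s.

7.71 mM/s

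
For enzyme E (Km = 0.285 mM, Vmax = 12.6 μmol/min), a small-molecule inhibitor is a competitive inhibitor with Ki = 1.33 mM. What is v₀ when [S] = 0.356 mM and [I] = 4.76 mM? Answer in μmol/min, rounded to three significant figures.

With α = 1 + [I]/Ki = 1 + 4.76/1.33 = 4.579, the competitive rate law is v = Vmax[S] / (αKm + [S]).
v = 12.6×0.356 / (4.579×0.285 + 0.356) = 4.486/1.661 = 2.70 μmol/min.

2.70 μmol/min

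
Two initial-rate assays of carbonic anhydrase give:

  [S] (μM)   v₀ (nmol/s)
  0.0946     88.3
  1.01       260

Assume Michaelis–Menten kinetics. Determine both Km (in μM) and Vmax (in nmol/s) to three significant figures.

In reciprocal form, 1/v = (Km/Vmax)·(1/[S]) + 1/Vmax. The two points give (1/[S], 1/v) = (10.57, 0.01133) and (0.9901, 0.003846).
Slope = (0.01133 − 0.003846)/(10.57 − 0.9901) = 0.0007806; intercept = 0.01133 − 0.0007806×10.57 = 0.003073.
Vmax = 1/intercept = 325 nmol/s; Km = slope × Vmax = 0.0007806 × 325 = 0.254 μM.

Km = 0.254 μM; Vmax = 325 nmol/s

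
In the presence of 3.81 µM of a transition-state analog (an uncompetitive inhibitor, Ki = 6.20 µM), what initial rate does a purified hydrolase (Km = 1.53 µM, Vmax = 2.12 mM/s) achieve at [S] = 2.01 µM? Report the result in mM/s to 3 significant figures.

With α = 1 + [I]/Ki = 1 + 3.81/6.20 = 1.615, the uncompetitive rate law is v = (Vmax/α)·[S] / (Km/α + [S]).
v = (2.12/1.615)×2.01 / (1.53/1.615 + 2.01) = 2.639/2.958 = 0.892 mM/s.

0.892 mM/s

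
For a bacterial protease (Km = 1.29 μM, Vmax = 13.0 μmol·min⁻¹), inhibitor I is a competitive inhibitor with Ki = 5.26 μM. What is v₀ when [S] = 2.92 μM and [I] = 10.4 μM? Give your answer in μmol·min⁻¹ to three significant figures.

5.61 μmol·min⁻¹

α = 1 + [I]/Ki = 1 + 10.4/5.26 = 2.977.
For a competitive inhibitor, Vmax is unchanged and the apparent Km becomes α·Km: Km,app = 3.84 μM, Vmax,app = 13.0 μmol·min⁻¹.
v = Vmax,app·[S]/(Km,app + [S]) = 13.0 × 2.92/(3.84 + 2.92) = 5.61 μmol·min⁻¹.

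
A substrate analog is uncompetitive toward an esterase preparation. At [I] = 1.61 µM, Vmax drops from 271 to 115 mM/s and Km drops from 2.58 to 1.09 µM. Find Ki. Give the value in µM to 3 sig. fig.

1.19 µM

Uncompetitive: Vmax,app = Vmax/α (and Km,app = Km/α) with α = 1 + [I]/Ki.
α = Vmax/Vmax,app = 271/115 = 2.357.
Since α = 1 + [I]/Ki, [I]/Ki = 2.357 − 1 = 1.357 and Ki = 1.61/1.357 = 1.19 µM.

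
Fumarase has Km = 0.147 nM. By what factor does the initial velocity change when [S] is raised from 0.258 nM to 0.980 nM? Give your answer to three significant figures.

Since Vmax cancels, v₂/v₁ = [S]₂(Km+[S]₁) / [S]₁(Km+[S]₂).
= 0.980×(0.147+0.258) / (0.258×(0.147+0.980)) = 0.3969/0.2908 = 1.37.

1.37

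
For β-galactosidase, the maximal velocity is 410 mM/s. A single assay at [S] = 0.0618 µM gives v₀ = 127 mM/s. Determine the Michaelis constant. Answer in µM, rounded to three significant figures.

0.138 µM

From v = Vmax[S]/(Km+[S]), Km = [S](Vmax − v)/v.
Km = 0.0618 × (410 − 127) / 127 = 17.49/127 = 0.138 µM.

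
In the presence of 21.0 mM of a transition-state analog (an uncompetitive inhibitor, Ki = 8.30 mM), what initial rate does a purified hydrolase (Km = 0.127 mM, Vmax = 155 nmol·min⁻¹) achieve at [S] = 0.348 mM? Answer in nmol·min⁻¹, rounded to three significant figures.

With α = 1 + [I]/Ki = 1 + 21.0/8.30 = 3.530, the uncompetitive rate law is v = (Vmax/α)·[S] / (Km/α + [S]).
v = (155/3.530)×0.348 / (0.127/3.530 + 0.348) = 15.28/0.3840 = 39.8 nmol·min⁻¹.

39.8 nmol·min⁻¹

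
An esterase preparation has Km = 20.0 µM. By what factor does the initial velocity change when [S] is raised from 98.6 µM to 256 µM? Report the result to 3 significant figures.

Since Vmax cancels, v₂/v₁ = [S]₂(Km+[S]₁) / [S]₁(Km+[S]₂).
= 256×(20.0+98.6) / (98.6×(20.0+256)) = 30360/27210 = 1.12.

1.12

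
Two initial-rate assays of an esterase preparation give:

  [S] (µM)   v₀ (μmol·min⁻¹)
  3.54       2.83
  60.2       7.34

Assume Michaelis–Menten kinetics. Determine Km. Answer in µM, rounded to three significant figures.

In reciprocal form, 1/v = (Km/Vmax)·(1/[S]) + 1/Vmax. The two points give (1/[S], 1/v) = (0.2825, 0.3534) and (0.01661, 0.1362).
Slope = (0.3534 − 0.1362)/(0.2825 − 0.01661) = 0.8166; intercept = 0.3534 − 0.8166×0.2825 = 0.1227.
Vmax = 1/intercept = 8.15 μmol·min⁻¹; Km = slope × Vmax = 0.8166 × 8.15 = 6.66 µM.

6.66 µM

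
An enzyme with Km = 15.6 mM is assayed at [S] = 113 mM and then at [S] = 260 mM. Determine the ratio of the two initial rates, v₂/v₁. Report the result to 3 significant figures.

Since Vmax cancels, v₂/v₁ = [S]₂(Km+[S]₁) / [S]₁(Km+[S]₂).
= 260×(15.6+113) / (113×(15.6+260)) = 33440/31140 = 1.07.

1.07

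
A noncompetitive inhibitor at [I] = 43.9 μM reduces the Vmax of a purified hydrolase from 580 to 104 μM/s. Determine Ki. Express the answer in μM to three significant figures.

9.59 μM

Noncompetitive: Vmax,app = Vmax/α with α = 1 + [I]/Ki.
α = Vmax/Vmax,app = 580/104 = 5.577.
Since α = 1 + [I]/Ki, [I]/Ki = 5.577 − 1 = 4.577 and Ki = 43.9/4.577 = 9.59 μM.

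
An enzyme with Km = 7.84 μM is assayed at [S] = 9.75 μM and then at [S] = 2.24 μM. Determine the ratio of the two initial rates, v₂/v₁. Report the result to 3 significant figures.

0.401

Since Vmax cancels, v₂/v₁ = [S]₂(Km+[S]₁) / [S]₁(Km+[S]₂).
= 2.24×(7.84+9.75) / (9.75×(7.84+2.24)) = 39.40/98.28 = 0.401.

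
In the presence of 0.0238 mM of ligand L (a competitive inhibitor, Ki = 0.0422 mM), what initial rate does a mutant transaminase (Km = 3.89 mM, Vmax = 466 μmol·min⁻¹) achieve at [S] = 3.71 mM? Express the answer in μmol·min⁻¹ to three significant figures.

177 μmol·min⁻¹

α = 1 + [I]/Ki = 1 + 0.0238/0.0422 = 1.564.
For a competitive inhibitor, Vmax is unchanged and the apparent Km becomes α·Km: Km,app = 6.08 mM, Vmax,app = 466 μmol·min⁻¹.
v = Vmax,app·[S]/(Km,app + [S]) = 466 × 3.71/(6.08 + 3.71) = 177 μmol·min⁻¹.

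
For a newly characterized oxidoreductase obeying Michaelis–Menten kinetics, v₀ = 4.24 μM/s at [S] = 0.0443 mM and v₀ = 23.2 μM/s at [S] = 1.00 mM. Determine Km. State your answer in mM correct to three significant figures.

0.261 mM

From v = Vmax[S]/(Km+[S]), each point gives Vmax = v(Km+[S])/[S].
Equating: 4.24(Km+0.0443)/0.0443 = 23.2(Km+1.00)/1.00.
95.71·Km + 4.24 = 23.20·Km + 23.2, so (95.71 − 23.20)·Km = 23.2 − 4.24.
Km = 18.96/72.51 = 0.261 mM; then Vmax = 4.24(0.261+0.0443)/0.0443 = 29.3 μM/s.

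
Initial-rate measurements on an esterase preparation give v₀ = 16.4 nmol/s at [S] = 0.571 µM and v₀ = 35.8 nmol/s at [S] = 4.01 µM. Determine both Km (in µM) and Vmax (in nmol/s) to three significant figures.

Km = 0.980 µM; Vmax = 44.6 nmol/s

From v = Vmax[S]/(Km+[S]), each point gives Vmax = v(Km+[S])/[S].
Equating: 16.4(Km+0.571)/0.571 = 35.8(Km+4.01)/4.01.
28.72·Km + 16.4 = 8.928·Km + 35.8, so (28.72 − 8.928)·Km = 35.8 − 16.4.
Km = 19.40/19.79 = 0.980 µM; then Vmax = 16.4(0.980+0.571)/0.571 = 44.6 nmol/s.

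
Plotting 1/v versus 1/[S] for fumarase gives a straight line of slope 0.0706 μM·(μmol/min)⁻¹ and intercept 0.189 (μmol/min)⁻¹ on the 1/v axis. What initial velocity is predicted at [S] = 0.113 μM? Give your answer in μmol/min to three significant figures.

1.23 μmol/min

The y-intercept is 1/Vmax, so Vmax = 1/0.189 = 5.29 μmol/min.
The slope is Km/Vmax, so Km = 0.0706 × 5.29 = 0.374 μM.
Then v = 5.29 × 0.113/(0.374 + 0.113) = 1.23 μmol/min.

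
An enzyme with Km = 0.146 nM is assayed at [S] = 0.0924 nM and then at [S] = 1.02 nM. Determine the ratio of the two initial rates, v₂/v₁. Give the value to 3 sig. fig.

2.26

The fractional saturations are [S]/(Km+[S]) = 0.0924/0.2384 = 0.3876 and 1.02/1.166 = 0.8748.
v₂/v₁ is just their ratio: 0.8748/0.3876 = 2.26.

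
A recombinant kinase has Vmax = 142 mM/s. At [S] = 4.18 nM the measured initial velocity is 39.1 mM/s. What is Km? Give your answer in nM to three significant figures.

v/Vmax = 39.1/142 = 0.2754 = [S]/(Km+[S]).
So Km + [S] = [S]/0.2754 = 15.18 nM, giving Km = 15.18 − 4.18 = 11.0 nM.

11.0 nM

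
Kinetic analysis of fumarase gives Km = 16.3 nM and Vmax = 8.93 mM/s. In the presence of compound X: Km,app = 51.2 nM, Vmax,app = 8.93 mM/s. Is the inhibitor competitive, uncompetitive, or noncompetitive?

Km increases (16.3 → 51.2 nM) while Vmax is unchanged — the hallmark of competitive inhibition.

competitive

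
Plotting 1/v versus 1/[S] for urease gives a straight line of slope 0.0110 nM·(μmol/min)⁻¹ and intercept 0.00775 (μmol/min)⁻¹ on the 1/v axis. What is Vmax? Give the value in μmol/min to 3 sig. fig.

The y-intercept of a Lineweaver–Burk plot equals 1/Vmax, so Vmax = 1/0.00775 = 129 μmol/min.

129 μmol/min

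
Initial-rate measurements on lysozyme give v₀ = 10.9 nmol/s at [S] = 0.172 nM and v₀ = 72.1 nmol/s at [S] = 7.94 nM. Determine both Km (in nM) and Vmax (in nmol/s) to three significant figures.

From v = Vmax[S]/(Km+[S]), each point gives Vmax = v(Km+[S])/[S].
Equating: 10.9(Km+0.172)/0.172 = 72.1(Km+7.94)/7.94.
63.37·Km + 10.9 = 9.081·Km + 72.1, so (63.37 − 9.081)·Km = 72.1 − 10.9.
Km = 61.20/54.29 = 1.13 nM; then Vmax = 10.9(1.13+0.172)/0.172 = 82.3 nmol/s.

Km = 1.13 nM; Vmax = 82.3 nmol/s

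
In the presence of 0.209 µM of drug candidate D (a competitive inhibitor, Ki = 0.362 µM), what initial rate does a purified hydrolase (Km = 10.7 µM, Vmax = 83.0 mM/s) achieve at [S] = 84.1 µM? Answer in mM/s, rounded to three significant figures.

α = 1 + [I]/Ki = 1 + 0.209/0.362 = 1.577.
For a competitive inhibitor, Vmax is unchanged and the apparent Km becomes α·Km: Km,app = 16.9 µM, Vmax,app = 83.0 mM/s.
v = Vmax,app·[S]/(Km,app + [S]) = 83.0 × 84.1/(16.9 + 84.1) = 69.1 mM/s.

69.1 mM/s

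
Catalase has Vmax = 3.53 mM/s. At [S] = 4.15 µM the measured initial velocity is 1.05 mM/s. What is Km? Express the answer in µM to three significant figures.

v/Vmax = 1.05/3.53 = 0.2975 = [S]/(Km+[S]).
So Km + [S] = [S]/0.2975 = 13.95 µM, giving Km = 13.95 − 4.15 = 9.80 µM.

9.80 µM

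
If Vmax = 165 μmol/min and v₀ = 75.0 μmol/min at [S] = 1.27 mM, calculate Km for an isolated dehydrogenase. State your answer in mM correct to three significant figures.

From v = Vmax[S]/(Km+[S]), Km = [S](Vmax − v)/v.
Km = 1.27 × (165 − 75.0) / 75.0 = 114.3/75.0 = 1.52 mM.

1.52 mM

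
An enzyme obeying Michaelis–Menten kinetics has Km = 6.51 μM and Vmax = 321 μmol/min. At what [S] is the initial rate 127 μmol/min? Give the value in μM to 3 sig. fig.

Rearranging v = Vmax[S]/(Km+[S]) gives [S] = Km·v/(Vmax − v).
[S] = 6.51 × 127 / (321 − 127) = 826.8/194.0 = 4.26 μM.

4.26 μM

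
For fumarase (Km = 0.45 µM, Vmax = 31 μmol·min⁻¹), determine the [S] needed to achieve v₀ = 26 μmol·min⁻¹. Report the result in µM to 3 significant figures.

Rearranging v = Vmax[S]/(Km+[S]) gives [S] = Km·v/(Vmax − v).
[S] = 0.45 × 26 / (31 − 26) = 11.70/5.000 = 2.34 µM.

2.34 µM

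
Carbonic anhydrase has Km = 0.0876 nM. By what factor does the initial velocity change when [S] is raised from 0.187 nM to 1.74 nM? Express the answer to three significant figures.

1.40

The fractional saturations are [S]/(Km+[S]) = 0.187/0.2746 = 0.6810 and 1.74/1.828 = 0.9521.
v₂/v₁ is just their ratio: 0.9521/0.6810 = 1.40.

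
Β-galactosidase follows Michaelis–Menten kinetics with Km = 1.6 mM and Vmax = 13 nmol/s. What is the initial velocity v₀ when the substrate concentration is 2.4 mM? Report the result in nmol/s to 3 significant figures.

7.80 nmol/s

[S]/(Km+[S]) = 2.4/4.000 = 0.6000, the fractional saturation.
v = 0.6000 × Vmax = 0.6000 × 13 = 7.80 nmol/s.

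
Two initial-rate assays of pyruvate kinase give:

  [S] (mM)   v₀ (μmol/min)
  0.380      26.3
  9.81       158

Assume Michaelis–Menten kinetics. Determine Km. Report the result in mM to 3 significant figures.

From v = Vmax[S]/(Km+[S]), each point gives Vmax = v(Km+[S])/[S].
Equating: 26.3(Km+0.380)/0.380 = 158(Km+9.81)/9.81.
69.21·Km + 26.3 = 16.11·Km + 158, so (69.21 − 16.11)·Km = 158 − 26.3.
Km = 131.7/53.10 = 2.48 mM; then Vmax = 26.3(2.48+0.380)/0.380 = 198 μmol/min.

2.48 mM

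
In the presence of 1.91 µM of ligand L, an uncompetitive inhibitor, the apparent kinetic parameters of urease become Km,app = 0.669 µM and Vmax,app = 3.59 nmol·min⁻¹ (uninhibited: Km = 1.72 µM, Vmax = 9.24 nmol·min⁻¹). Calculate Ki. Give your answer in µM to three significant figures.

Uncompetitive: Vmax,app = Vmax/α (and Km,app = Km/α) with α = 1 + [I]/Ki.
α = Vmax/Vmax,app = 9.24/3.59 = 2.574.
Since α = 1 + [I]/Ki, [I]/Ki = 2.574 − 1 = 1.574 and Ki = 1.91/1.574 = 1.21 µM.

1.21 µM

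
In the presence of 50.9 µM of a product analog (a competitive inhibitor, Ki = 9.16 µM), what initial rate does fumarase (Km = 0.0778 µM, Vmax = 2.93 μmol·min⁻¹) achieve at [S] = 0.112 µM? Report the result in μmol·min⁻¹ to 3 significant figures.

α = 1 + [I]/Ki = 1 + 50.9/9.16 = 6.557.
For a competitive inhibitor, Vmax is unchanged and the apparent Km becomes α·Km: Km,app = 0.510 µM, Vmax,app = 2.93 μmol·min⁻¹.
v = Vmax,app·[S]/(Km,app + [S]) = 2.93 × 0.112/(0.510 + 0.112) = 0.527 μmol·min⁻¹.

0.527 μmol·min⁻¹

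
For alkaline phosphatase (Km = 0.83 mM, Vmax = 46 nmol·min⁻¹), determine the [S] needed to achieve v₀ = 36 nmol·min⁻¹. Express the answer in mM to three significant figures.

Rearranging v = Vmax[S]/(Km+[S]) gives [S] = Km·v/(Vmax − v).
[S] = 0.83 × 36 / (46 − 36) = 29.88/10.00 = 2.99 mM.

2.99 mM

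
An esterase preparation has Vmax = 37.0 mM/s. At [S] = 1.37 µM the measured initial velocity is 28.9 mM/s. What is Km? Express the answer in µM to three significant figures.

v/Vmax = 28.9/37.0 = 0.7811 = [S]/(Km+[S]).
So Km + [S] = [S]/0.7811 = 1.754 µM, giving Km = 1.754 − 1.37 = 0.384 µM.

0.384 µM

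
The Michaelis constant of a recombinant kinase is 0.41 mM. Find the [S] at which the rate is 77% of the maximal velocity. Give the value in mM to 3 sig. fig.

1.37 mM

v/Vmax = [S]/(Km+[S]) = 0.77, so [S] = Km·0.77/(1 − 0.77) = 0.41 × 3.348.
[S] = 1.37 mM.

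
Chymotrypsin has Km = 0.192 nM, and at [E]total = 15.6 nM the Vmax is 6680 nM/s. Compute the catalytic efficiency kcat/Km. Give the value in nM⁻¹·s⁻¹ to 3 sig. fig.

kcat = Vmax/[E]total = 6680/15.6 = 428 s⁻¹.
kcat/Km = 428/0.192 = 2230 nM⁻¹·s⁻¹.

2230 nM⁻¹·s⁻¹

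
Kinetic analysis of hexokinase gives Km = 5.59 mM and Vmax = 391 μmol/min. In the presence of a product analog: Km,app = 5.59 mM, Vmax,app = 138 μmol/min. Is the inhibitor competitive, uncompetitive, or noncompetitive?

Vmax decreases (391 → 138 μmol/min) while Km is unchanged — pure noncompetitive inhibition.

noncompetitive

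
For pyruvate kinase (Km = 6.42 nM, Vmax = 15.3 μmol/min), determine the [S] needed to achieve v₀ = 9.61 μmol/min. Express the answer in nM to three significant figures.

Rearranging v = Vmax[S]/(Km+[S]) gives [S] = Km·v/(Vmax − v).
[S] = 6.42 × 9.61 / (15.3 − 9.61) = 61.70/5.690 = 10.8 nM.

10.8 nM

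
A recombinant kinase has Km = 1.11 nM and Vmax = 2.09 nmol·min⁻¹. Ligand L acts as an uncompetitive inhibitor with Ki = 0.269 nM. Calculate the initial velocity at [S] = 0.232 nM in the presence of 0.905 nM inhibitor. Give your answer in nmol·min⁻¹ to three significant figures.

0.228 nmol·min⁻¹

With α = 1 + [I]/Ki = 1 + 0.905/0.269 = 4.364, the uncompetitive rate law is v = (Vmax/α)·[S] / (Km/α + [S]).
v = (2.09/4.364)×0.232 / (1.11/4.364 + 0.232) = 0.1111/0.4863 = 0.228 nmol·min⁻¹.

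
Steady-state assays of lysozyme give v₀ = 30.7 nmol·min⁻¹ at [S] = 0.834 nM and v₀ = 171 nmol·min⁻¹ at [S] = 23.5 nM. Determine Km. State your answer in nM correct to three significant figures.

4.75 nM

In reciprocal form, 1/v = (Km/Vmax)·(1/[S]) + 1/Vmax. The two points give (1/[S], 1/v) = (1.199, 0.03257) and (0.04255, 0.005848).
Slope = (0.03257 − 0.005848)/(1.199 − 0.04255) = 0.02311; intercept = 0.03257 − 0.02311×1.199 = 0.004865.
Vmax = 1/intercept = 206 nmol·min⁻¹; Km = slope × Vmax = 0.02311 × 206 = 4.75 nM.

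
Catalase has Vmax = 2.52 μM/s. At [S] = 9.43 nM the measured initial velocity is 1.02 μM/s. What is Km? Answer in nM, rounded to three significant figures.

13.9 nM

v/Vmax = 1.02/2.52 = 0.4048 = [S]/(Km+[S]).
So Km + [S] = [S]/0.4048 = 23.30 nM, giving Km = 23.30 − 9.43 = 13.9 nM.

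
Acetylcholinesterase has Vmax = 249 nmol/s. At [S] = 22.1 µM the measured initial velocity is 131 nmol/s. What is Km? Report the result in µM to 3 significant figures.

From v = Vmax[S]/(Km+[S]), Km = [S](Vmax − v)/v.
Km = 22.1 × (249 − 131) / 131 = 2608/131 = 19.9 µM.

19.9 µM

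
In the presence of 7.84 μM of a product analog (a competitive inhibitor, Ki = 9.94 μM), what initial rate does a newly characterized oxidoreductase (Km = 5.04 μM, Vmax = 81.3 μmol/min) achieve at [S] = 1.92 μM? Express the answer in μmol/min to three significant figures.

14.3 μmol/min

With α = 1 + [I]/Ki = 1 + 7.84/9.94 = 1.789, the competitive rate law is v = Vmax[S] / (αKm + [S]).
v = 81.3×1.92 / (1.789×5.04 + 1.92) = 156.1/10.94 = 14.3 μmol/min.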